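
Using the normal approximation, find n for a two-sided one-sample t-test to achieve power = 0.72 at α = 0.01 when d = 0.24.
n = 174

Sample size formula (one-sample t-test, normal approximation):
n = ((z_{α/2} + z_β) / d)²

z_{α/2} = 2.576 (for α = 0.01, two-sided)
z_β = 0.583 (for power = 0.72)
d = 0.24

n = ((2.576 + 0.583) / 0.24)²
n = (13.163)²
n ≈ 173.26
Round up to the next whole number: n = 174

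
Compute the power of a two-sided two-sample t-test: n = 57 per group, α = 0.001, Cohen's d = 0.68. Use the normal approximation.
Power ≈ 0.63

Power calculation (two-sample t-test, normal approximation):
z_β = d · √(n/2) - z_{α/2}
z_β = 0.68 · √(57/2) - 3.291
z_β = 0.68 · 5.339 - 3.291
z_β = 0.340

Power = Φ(z_β) = Φ(0.340) ≈ 0.633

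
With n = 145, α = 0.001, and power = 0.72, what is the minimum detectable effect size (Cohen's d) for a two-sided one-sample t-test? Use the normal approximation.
d ≈ 0.32

Minimum detectable effect (one-sample t-test, normal approximation):
d = (z_{α/2} + z_β) / √n
d = (3.291 + 0.583) / √145
d = 3.873 / 12.042
d ≈ 0.32

By Cohen's convention (0.2 small / 0.5 medium / 0.8 large): small effect.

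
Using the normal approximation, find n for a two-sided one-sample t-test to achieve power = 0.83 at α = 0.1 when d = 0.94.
n = 8

Sample size formula (one-sample t-test, normal approximation):
n = ((z_{α/2} + z_β) / d)²

z_{α/2} = 1.645 (for α = 0.1, two-sided)
z_β = 0.954 (for power = 0.83)
d = 0.94

n = ((1.645 + 0.954) / 0.94)²
n = (2.765)²
n ≈ 7.65
Round up to the next whole number: n = 8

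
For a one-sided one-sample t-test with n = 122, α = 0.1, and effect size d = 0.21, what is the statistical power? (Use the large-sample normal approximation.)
Power ≈ 0.85

Power calculation (one-sample t-test, normal approximation):
z_β = d · √n - z_α
z_β = 0.21 · √122 - 1.282
z_β = 0.21 · 11.045 - 1.282
z_β = 1.038

Power = Φ(z_β) = Φ(1.038) ≈ 0.850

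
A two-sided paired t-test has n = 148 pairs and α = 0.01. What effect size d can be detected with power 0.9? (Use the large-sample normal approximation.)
d ≈ 0.32

Minimum detectable effect (paired t-test, normal approximation):
d = (z_{α/2} + z_β) / √n
d = (2.576 + 1.282) / √148
d = 3.857 / 12.166
d ≈ 0.32

By Cohen's convention (0.2 small / 0.5 medium / 0.8 large): small effect.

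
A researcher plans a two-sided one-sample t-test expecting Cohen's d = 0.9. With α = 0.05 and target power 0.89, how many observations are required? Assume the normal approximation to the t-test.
n = 13

Sample size formula (one-sample t-test, normal approximation):
n = ((z_{α/2} + z_β) / d)²

z_{α/2} = 1.960 (for α = 0.05, two-sided)
z_β = 1.227 (for power = 0.89)
d = 0.9

n = ((1.960 + 1.227) / 0.9)²
n = (3.541)²
n ≈ 12.54
Round up to the next whole number: n = 13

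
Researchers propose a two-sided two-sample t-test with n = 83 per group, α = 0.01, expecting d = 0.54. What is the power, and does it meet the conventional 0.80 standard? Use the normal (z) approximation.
Power ≈ 0.82; the study is adequately powered (power ≥ 0.80)

Power calculation (two-sample t-test, normal approximation):
z_β = d · √(n/2) - z_{α/2}
z_β = 0.54 · √(83/2) - 2.576
z_β = 0.54 · 6.442 - 2.576
z_β = 0.903

Power = Φ(z_β) = Φ(0.903) ≈ 0.817

Effect size d = 0.54 is medium by Cohen's convention (0.2/0.5/0.8).

Threshold: power ≥ 0.80 is conventionally adequate.
Power ≈ 0.82 → the study is adequately powered (power ≥ 0.80).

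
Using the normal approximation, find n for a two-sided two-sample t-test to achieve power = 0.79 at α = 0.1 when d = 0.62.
n = 32 per group

Sample size formula (two-sample t-test, normal approximation):
n = 2 · ((z_{α/2} + z_β) / d)²

z_{α/2} = 1.645 (for α = 0.1, two-sided)
z_β = 0.806 (for power = 0.79)
d = 0.62

n = 2 · ((1.645 + 0.806) / 0.62)²
n = 2 · (3.953)²
n ≈ 31.25
Round up to the next whole number: n = 32 per group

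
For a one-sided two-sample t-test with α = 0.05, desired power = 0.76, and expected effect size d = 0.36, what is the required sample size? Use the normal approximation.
n = 86 per group

Sample size formula (two-sample t-test, normal approximation):
n = 2 · ((z_α + z_β) / d)²

z_α = 1.645 (for α = 0.05, one-sided)
z_β = 0.706 (for power = 0.76)
d = 0.36

n = 2 · ((1.645 + 0.706) / 0.36)²
n = 2 · (6.531)²
n ≈ 85.31
Round up to the next whole number: n = 86 per group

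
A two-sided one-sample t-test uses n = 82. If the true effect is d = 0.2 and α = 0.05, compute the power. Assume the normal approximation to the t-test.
Power ≈ 0.44

Power calculation (one-sample t-test, normal approximation):
z_β = d · √n - z_{α/2}
z_β = 0.2 · √82 - 1.960
z_β = 0.2 · 9.055 - 1.960
z_β = -0.149

Power = Φ(z_β) = Φ(-0.149) ≈ 0.441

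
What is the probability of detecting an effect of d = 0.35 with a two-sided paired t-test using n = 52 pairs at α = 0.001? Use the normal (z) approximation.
Power ≈ 0.22

Power calculation (paired t-test, normal approximation):
z_β = d · √n - z_{α/2}
z_β = 0.35 · √52 - 3.291
z_β = 0.35 · 7.211 - 3.291
z_β = -0.767

Power = Φ(z_β) = Φ(-0.767) ≈ 0.222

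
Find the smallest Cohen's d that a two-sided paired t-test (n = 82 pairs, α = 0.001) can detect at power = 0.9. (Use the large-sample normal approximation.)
d ≈ 0.50

Minimum detectable effect (paired t-test, normal approximation):
d = (z_{α/2} + z_β) / √n
d = (3.291 + 1.282) / √82
d = 4.572 / 9.055
d ≈ 0.50

By Cohen's convention (0.2 small / 0.5 medium / 0.8 large): medium effect.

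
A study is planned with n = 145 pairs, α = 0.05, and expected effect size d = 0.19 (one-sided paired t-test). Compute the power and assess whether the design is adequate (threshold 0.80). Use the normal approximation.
Power ≈ 0.74; the study is underpowered (power < 0.80)

Power calculation (paired t-test, normal approximation):
z_β = d · √n - z_α
z_β = 0.19 · √145 - 1.645
z_β = 0.19 · 12.042 - 1.645
z_β = 0.643

Power = Φ(z_β) = Φ(0.643) ≈ 0.740

Effect size d = 0.19 is very small by Cohen's convention (0.2/0.5/0.8).

Threshold: power ≥ 0.80 is conventionally adequate.
Power ≈ 0.74 → the study is underpowered (power < 0.80).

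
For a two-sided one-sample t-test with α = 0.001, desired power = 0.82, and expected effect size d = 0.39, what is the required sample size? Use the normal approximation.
n = 117

Sample size formula (one-sample t-test, normal approximation):
n = ((z_{α/2} + z_β) / d)²

z_{α/2} = 3.291 (for α = 0.001, two-sided)
z_β = 0.915 (for power = 0.82)
d = 0.39

n = ((3.291 + 0.915) / 0.39)²
n = (10.785)²
n ≈ 116.32
Round up to the next whole number: n = 117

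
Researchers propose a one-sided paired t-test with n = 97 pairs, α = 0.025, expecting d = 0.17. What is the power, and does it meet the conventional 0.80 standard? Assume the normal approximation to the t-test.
Power ≈ 0.39; the study is underpowered (power < 0.80)

Power calculation (paired t-test, normal approximation):
z_β = d · √n - z_α
z_β = 0.17 · √97 - 1.960
z_β = 0.17 · 9.849 - 1.960
z_β = -0.286

Power = Φ(z_β) = Φ(-0.286) ≈ 0.388

Effect size d = 0.17 is very small by Cohen's convention (0.2/0.5/0.8).

Threshold: power ≥ 0.80 is conventionally adequate.
Power ≈ 0.39 → the study is underpowered (power < 0.80).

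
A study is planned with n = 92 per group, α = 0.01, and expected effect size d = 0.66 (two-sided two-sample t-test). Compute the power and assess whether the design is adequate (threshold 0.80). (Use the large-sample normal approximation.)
Power ≈ 0.97; the study is adequately powered (power ≥ 0.80)

Power calculation (two-sample t-test, normal approximation):
z_β = d · √(n/2) - z_{α/2}
z_β = 0.66 · √(92/2) - 2.576
z_β = 0.66 · 6.782 - 2.576
z_β = 1.901

Power = Φ(z_β) = Φ(1.901) ≈ 0.971

Effect size d = 0.66 is medium by Cohen's convention (0.2/0.5/0.8).

Threshold: power ≥ 0.80 is conventionally adequate.
Power ≈ 0.97 → the study is adequately powered (power ≥ 0.80).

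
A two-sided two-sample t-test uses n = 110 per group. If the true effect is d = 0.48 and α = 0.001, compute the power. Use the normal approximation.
Power ≈ 0.61

Power calculation (two-sample t-test, normal approximation):
z_β = d · √(n/2) - z_{α/2}
z_β = 0.48 · √(110/2) - 3.291
z_β = 0.48 · 7.416 - 3.291
z_β = 0.269

Power = Φ(z_β) = Φ(0.269) ≈ 0.606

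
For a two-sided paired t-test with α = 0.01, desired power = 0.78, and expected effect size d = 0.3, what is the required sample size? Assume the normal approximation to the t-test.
n = 125 pairs

Sample size formula (paired t-test, normal approximation):
n = ((z_{α/2} + z_β) / d)²

z_{α/2} = 2.576 (for α = 0.01, two-sided)
z_β = 0.772 (for power = 0.78)
d = 0.3

n = ((2.576 + 0.772) / 0.3)²
n = (11.160)²
n ≈ 124.55
Round up to the next whole number: n = 125 pairs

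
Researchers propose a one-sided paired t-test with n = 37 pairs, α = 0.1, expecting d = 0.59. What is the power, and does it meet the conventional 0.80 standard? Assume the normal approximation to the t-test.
Power ≈ 0.99; the study is adequately powered (power ≥ 0.80)

Power calculation (paired t-test, normal approximation):
z_β = d · √n - z_α
z_β = 0.59 · √37 - 1.282
z_β = 0.59 · 6.083 - 1.282
z_β = 2.307

Power = Φ(z_β) = Φ(2.307) ≈ 0.989

Effect size d = 0.59 is medium by Cohen's convention (0.2/0.5/0.8).

Threshold: power ≥ 0.80 is conventionally adequate.
Power ≈ 0.99 → the study is adequately powered (power ≥ 0.80).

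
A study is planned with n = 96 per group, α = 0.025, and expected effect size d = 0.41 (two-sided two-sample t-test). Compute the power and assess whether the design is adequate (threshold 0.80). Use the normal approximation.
Power ≈ 0.73; the study is underpowered (power < 0.80)

Power calculation (two-sample t-test, normal approximation):
z_β = d · √(n/2) - z_{α/2}
z_β = 0.41 · √(96/2) - 2.241
z_β = 0.41 · 6.928 - 2.241
z_β = 0.599

Power = Φ(z_β) = Φ(0.599) ≈ 0.725

Effect size d = 0.41 is small by Cohen's convention (0.2/0.5/0.8).

Threshold: power ≥ 0.80 is conventionally adequate.
Power ≈ 0.73 → the study is underpowered (power < 0.80).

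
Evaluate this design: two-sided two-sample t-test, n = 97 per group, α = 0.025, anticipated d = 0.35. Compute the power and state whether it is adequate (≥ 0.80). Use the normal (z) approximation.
Power ≈ 0.58; the study is underpowered (power < 0.80)

Power calculation (two-sample t-test, normal approximation):
z_β = d · √(n/2) - z_{α/2}
z_β = 0.35 · √(97/2) - 2.241
z_β = 0.35 · 6.964 - 2.241
z_β = 0.196

Power = Φ(z_β) = Φ(0.196) ≈ 0.578

Effect size d = 0.35 is small by Cohen's convention (0.2/0.5/0.8).

Threshold: power ≥ 0.80 is conventionally adequate.
Power ≈ 0.58 → the study is underpowered (power < 0.80).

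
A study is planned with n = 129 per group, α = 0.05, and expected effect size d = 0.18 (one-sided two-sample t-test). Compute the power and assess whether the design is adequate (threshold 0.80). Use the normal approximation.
Power ≈ 0.42; the study is underpowered (power < 0.80)

Power calculation (two-sample t-test, normal approximation):
z_β = d · √(n/2) - z_α
z_β = 0.18 · √(129/2) - 1.645
z_β = 0.18 · 8.031 - 1.645
z_β = -0.199

Power = Φ(z_β) = Φ(-0.199) ≈ 0.421

Effect size d = 0.18 is very small by Cohen's convention (0.2/0.5/0.8).

Threshold: power ≥ 0.80 is conventionally adequate.
Power ≈ 0.42 → the study is underpowered (power < 0.80).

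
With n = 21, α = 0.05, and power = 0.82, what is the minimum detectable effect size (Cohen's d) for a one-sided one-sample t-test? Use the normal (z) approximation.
d ≈ 0.56

Minimum detectable effect (one-sample t-test, normal approximation):
d = (z_α + z_β) / √n
d = (1.645 + 0.915) / √21
d = 2.560 / 4.583
d ≈ 0.56

By Cohen's convention (0.2 small / 0.5 medium / 0.8 large): medium effect.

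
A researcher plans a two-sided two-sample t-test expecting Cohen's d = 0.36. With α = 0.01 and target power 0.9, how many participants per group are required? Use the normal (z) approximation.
n = 230 per group

Sample size formula (two-sample t-test, normal approximation):
n = 2 · ((z_{α/2} + z_β) / d)²

z_{α/2} = 2.576 (for α = 0.01, two-sided)
z_β = 1.282 (for power = 0.9)
d = 0.36

n = 2 · ((2.576 + 1.282) / 0.36)²
n = 2 · (10.717)²
n ≈ 229.71
Round up to the next whole number: n = 230 per group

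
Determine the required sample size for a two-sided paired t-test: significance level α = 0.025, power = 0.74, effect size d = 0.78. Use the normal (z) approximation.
n = 14 pairs

Sample size formula (paired t-test, normal approximation):
n = ((z_{α/2} + z_β) / d)²

z_{α/2} = 2.241 (for α = 0.025, two-sided)
z_β = 0.643 (for power = 0.74)
d = 0.78

n = ((2.241 + 0.643) / 0.78)²
n = (3.697)²
n ≈ 13.67
Round up to the next whole number: n = 14 pairs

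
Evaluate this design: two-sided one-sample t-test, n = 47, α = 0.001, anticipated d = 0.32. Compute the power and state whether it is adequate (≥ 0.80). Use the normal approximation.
Power ≈ 0.14; the study is underpowered (power < 0.80)

Power calculation (one-sample t-test, normal approximation):
z_β = d · √n - z_{α/2}
z_β = 0.32 · √47 - 3.291
z_β = 0.32 · 6.856 - 3.291
z_β = -1.097

Power = Φ(z_β) = Φ(-1.097) ≈ 0.136

Effect size d = 0.32 is small by Cohen's convention (0.2/0.5/0.8).

Threshold: power ≥ 0.80 is conventionally adequate.
Power ≈ 0.14 → the study is underpowered (power < 0.80).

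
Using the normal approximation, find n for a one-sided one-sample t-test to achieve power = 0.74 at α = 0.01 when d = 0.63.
n = 23

Sample size formula (one-sample t-test, normal approximation):
n = ((z_α + z_β) / d)²

z_α = 2.326 (for α = 0.01, one-sided)
z_β = 0.643 (for power = 0.74)
d = 0.63

n = ((2.326 + 0.643) / 0.63)²
n = (4.713)²
n ≈ 22.21
Round up to the next whole number: n = 23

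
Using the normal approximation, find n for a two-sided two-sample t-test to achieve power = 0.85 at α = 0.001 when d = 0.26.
n = 554 per group

Sample size formula (two-sample t-test, normal approximation):
n = 2 · ((z_{α/2} + z_β) / d)²

z_{α/2} = 3.291 (for α = 0.001, two-sided)
z_β = 1.036 (for power = 0.85)
d = 0.26

n = 2 · ((3.291 + 1.036) / 0.26)²
n = 2 · (16.642)²
n ≈ 553.91
Round up to the next whole number: n = 554 per group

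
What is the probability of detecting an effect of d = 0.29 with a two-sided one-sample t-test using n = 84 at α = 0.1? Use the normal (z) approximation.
Power ≈ 0.84

Power calculation (one-sample t-test, normal approximation):
z_β = d · √n - z_{α/2}
z_β = 0.29 · √84 - 1.645
z_β = 0.29 · 9.165 - 1.645
z_β = 1.013

Power = Φ(z_β) = Φ(1.013) ≈ 0.844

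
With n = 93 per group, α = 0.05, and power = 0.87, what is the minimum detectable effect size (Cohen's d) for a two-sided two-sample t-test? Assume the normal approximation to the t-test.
d ≈ 0.45

Minimum detectable effect (two-sample t-test, normal approximation):
d = (z_{α/2} + z_β) / √(n/2)
d = (1.960 + 1.126) / √(93/2)
d = 3.086 / 6.819
d ≈ 0.45

By Cohen's convention (0.2 small / 0.5 medium / 0.8 large): small effect.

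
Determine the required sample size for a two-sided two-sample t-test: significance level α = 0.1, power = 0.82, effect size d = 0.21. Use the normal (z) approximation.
n = 298 per group

Sample size formula (two-sample t-test, normal approximation):
n = 2 · ((z_{α/2} + z_β) / d)²

z_{α/2} = 1.645 (for α = 0.1, two-sided)
z_β = 0.915 (for power = 0.82)
d = 0.21

n = 2 · ((1.645 + 0.915) / 0.21)²
n = 2 · (12.190)²
n ≈ 297.19
Round up to the next whole number: n = 298 per group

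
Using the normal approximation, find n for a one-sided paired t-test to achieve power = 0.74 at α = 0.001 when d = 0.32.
n = 137 pairs

Sample size formula (paired t-test, normal approximation):
n = ((z_α + z_β) / d)²

z_α = 3.090 (for α = 0.001, one-sided)
z_β = 0.643 (for power = 0.74)
d = 0.32

n = ((3.090 + 0.643) / 0.32)²
n = (11.666)²
n ≈ 136.10
Round up to the next whole number: n = 137 pairs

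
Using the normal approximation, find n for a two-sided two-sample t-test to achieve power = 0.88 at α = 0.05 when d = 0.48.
n = 86 per group

Sample size formula (two-sample t-test, normal approximation):
n = 2 · ((z_{α/2} + z_β) / d)²

z_{α/2} = 1.960 (for α = 0.05, two-sided)
z_β = 1.175 (for power = 0.88)
d = 0.48

n = 2 · ((1.960 + 1.175) / 0.48)²
n = 2 · (6.531)²
n ≈ 85.31
Round up to the next whole number: n = 86 per group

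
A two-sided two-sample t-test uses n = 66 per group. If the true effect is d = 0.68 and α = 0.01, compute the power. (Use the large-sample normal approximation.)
Power ≈ 0.91

Power calculation (two-sample t-test, normal approximation):
z_β = d · √(n/2) - z_{α/2}
z_β = 0.68 · √(66/2) - 2.576
z_β = 0.68 · 5.745 - 2.576
z_β = 1.330

Power = Φ(z_β) = Φ(1.330) ≈ 0.908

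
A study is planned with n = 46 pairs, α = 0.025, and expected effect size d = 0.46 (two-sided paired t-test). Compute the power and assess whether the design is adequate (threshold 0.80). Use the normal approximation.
Power ≈ 0.81; the study is adequately powered (power ≥ 0.80)

Power calculation (paired t-test, normal approximation):
z_β = d · √n - z_{α/2}
z_β = 0.46 · √46 - 2.241
z_β = 0.46 · 6.782 - 2.241
z_β = 0.878

Power = Φ(z_β) = Φ(0.878) ≈ 0.810

Effect size d = 0.46 is small by Cohen's convention (0.2/0.5/0.8).

Threshold: power ≥ 0.80 is conventionally adequate.
Power ≈ 0.81 → the study is adequately powered (power ≥ 0.80).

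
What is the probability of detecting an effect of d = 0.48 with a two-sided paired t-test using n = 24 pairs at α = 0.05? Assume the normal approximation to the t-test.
Power ≈ 0.65

Power calculation (paired t-test, normal approximation):
z_β = d · √n - z_{α/2}
z_β = 0.48 · √24 - 1.960
z_β = 0.48 · 4.899 - 1.960
z_β = 0.392

Power = Φ(z_β) = Φ(0.392) ≈ 0.652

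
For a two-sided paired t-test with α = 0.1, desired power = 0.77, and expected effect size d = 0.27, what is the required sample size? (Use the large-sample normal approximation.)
n = 78 pairs

Sample size formula (paired t-test, normal approximation):
n = ((z_{α/2} + z_β) / d)²

z_{α/2} = 1.645 (for α = 0.1, two-sided)
z_β = 0.739 (for power = 0.77)
d = 0.27

n = ((1.645 + 0.739) / 0.27)²
n = (8.830)²
n ≈ 77.97
Round up to the next whole number: n = 78 pairs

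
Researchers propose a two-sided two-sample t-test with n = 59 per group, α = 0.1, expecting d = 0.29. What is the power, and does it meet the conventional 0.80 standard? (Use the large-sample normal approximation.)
Power ≈ 0.47; the study is underpowered (power < 0.80)

Power calculation (two-sample t-test, normal approximation):
z_β = d · √(n/2) - z_{α/2}
z_β = 0.29 · √(59/2) - 1.645
z_β = 0.29 · 5.431 - 1.645
z_β = -0.070

Power = Φ(z_β) = Φ(-0.070) ≈ 0.472

Effect size d = 0.29 is small by Cohen's convention (0.2/0.5/0.8).

Threshold: power ≥ 0.80 is conventionally adequate.
Power ≈ 0.47 → the study is underpowered (power < 0.80).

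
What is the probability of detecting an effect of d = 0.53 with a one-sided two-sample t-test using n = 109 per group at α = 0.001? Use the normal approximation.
Power ≈ 0.79

Power calculation (two-sample t-test, normal approximation):
z_β = d · √(n/2) - z_α
z_β = 0.53 · √(109/2) - 3.090
z_β = 0.53 · 7.382 - 3.090
z_β = 0.822

Power = Φ(z_β) = Φ(0.822) ≈ 0.795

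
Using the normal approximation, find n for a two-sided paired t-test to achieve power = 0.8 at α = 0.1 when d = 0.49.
n = 26 pairs

Sample size formula (paired t-test, normal approximation):
n = ((z_{α/2} + z_β) / d)²

z_{α/2} = 1.645 (for α = 0.1, two-sided)
z_β = 0.842 (for power = 0.8)
d = 0.49

n = ((1.645 + 0.842) / 0.49)²
n = (5.076)²
n ≈ 25.77
Round up to the next whole number: n = 26 pairs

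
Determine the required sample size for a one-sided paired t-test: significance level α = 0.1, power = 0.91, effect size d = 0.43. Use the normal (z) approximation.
n = 38 pairs

Sample size formula (paired t-test, normal approximation):
n = ((z_α + z_β) / d)²

z_α = 1.282 (for α = 0.1, one-sided)
z_β = 1.341 (for power = 0.91)
d = 0.43

n = ((1.282 + 1.341) / 0.43)²
n = (6.100)²
n ≈ 37.21
Round up to the next whole number: n = 38 pairs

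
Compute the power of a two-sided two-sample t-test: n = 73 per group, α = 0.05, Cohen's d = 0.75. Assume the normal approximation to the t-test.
Power ≈ 0.99

Power calculation (two-sample t-test, normal approximation):
z_β = d · √(n/2) - z_{α/2}
z_β = 0.75 · √(73/2) - 1.960
z_β = 0.75 · 6.042 - 1.960
z_β = 2.571

Power = Φ(z_β) = Φ(2.571) ≈ 0.995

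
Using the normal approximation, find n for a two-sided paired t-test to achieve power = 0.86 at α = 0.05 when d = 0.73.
n = 18 pairs

Sample size formula (paired t-test, normal approximation):
n = ((z_{α/2} + z_β) / d)²

z_{α/2} = 1.960 (for α = 0.05, two-sided)
z_β = 1.080 (for power = 0.86)
d = 0.73

n = ((1.960 + 1.080) / 0.73)²
n = (4.164)²
n ≈ 17.34
Round up to the next whole number: n = 18 pairs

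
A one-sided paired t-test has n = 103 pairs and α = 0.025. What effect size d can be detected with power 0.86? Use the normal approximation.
d ≈ 0.30

Minimum detectable effect (paired t-test, normal approximation):
d = (z_α + z_β) / √n
d = (1.960 + 1.080) / √103
d = 3.040 / 10.149
d ≈ 0.30

By Cohen's convention (0.2 small / 0.5 medium / 0.8 large): small effect.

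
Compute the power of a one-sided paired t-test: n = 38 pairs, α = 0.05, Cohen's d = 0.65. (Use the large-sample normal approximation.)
Power ≈ 0.99

Power calculation (paired t-test, normal approximation):
z_β = d · √n - z_α
z_β = 0.65 · √38 - 1.645
z_β = 0.65 · 6.164 - 1.645
z_β = 2.362

Power = Φ(z_β) = Φ(2.362) ≈ 0.991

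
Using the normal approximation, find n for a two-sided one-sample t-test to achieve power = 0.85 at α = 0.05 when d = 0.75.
n = 16

Sample size formula (one-sample t-test, normal approximation):
n = ((z_{α/2} + z_β) / d)²

z_{α/2} = 1.960 (for α = 0.05, two-sided)
z_β = 1.036 (for power = 0.85)
d = 0.75

n = ((1.960 + 1.036) / 0.75)²
n = (3.995)²
n ≈ 15.96
Round up to the next whole number: n = 16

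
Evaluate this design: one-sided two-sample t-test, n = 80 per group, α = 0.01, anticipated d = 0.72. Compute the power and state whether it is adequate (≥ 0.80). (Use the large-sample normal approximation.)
Power ≈ 0.99; the study is adequately powered (power ≥ 0.80)

Power calculation (two-sample t-test, normal approximation):
z_β = d · √(n/2) - z_α
z_β = 0.72 · √(80/2) - 2.326
z_β = 0.72 · 6.325 - 2.326
z_β = 2.227

Power = Φ(z_β) = Φ(2.227) ≈ 0.987

Effect size d = 0.72 is medium by Cohen's convention (0.2/0.5/0.8).

Threshold: power ≥ 0.80 is conventionally adequate.
Power ≈ 0.99 → the study is adequately powered (power ≥ 0.80).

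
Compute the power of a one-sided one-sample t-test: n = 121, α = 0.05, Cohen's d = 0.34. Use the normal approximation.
Power ≈ 0.98

Power calculation (one-sample t-test, normal approximation):
z_β = d · √n - z_α
z_β = 0.34 · √121 - 1.645
z_β = 0.34 · 11.000 - 1.645
z_β = 2.095

Power = Φ(z_β) = Φ(2.095) ≈ 0.982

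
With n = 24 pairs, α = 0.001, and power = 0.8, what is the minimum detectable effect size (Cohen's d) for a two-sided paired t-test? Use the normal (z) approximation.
d ≈ 0.84

Minimum detectable effect (paired t-test, normal approximation):
d = (z_{α/2} + z_β) / √n
d = (3.291 + 0.842) / √24
d = 4.132 / 4.899
d ≈ 0.84

By Cohen's convention (0.2 small / 0.5 medium / 0.8 large): large effect.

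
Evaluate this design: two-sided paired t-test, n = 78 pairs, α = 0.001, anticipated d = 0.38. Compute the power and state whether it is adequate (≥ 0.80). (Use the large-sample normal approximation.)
Power ≈ 0.53; the study is underpowered (power < 0.80)

Power calculation (paired t-test, normal approximation):
z_β = d · √n - z_{α/2}
z_β = 0.38 · √78 - 3.291
z_β = 0.38 · 8.832 - 3.291
z_β = 0.066

Power = Φ(z_β) = Φ(0.066) ≈ 0.526

Effect size d = 0.38 is small by Cohen's convention (0.2/0.5/0.8).

Threshold: power ≥ 0.80 is conventionally adequate.
Power ≈ 0.53 → the study is underpowered (power < 0.80).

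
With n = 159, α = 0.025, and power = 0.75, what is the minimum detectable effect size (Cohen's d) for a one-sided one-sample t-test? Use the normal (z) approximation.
d ≈ 0.21

Minimum detectable effect (one-sample t-test, normal approximation):
d = (z_α + z_β) / √n
d = (1.960 + 0.674) / √159
d = 2.634 / 12.610
d ≈ 0.21

By Cohen's convention (0.2 small / 0.5 medium / 0.8 large): small effect.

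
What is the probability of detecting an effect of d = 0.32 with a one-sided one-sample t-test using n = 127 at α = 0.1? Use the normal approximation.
Power ≈ 0.99

Power calculation (one-sample t-test, normal approximation):
z_β = d · √n - z_α
z_β = 0.32 · √127 - 1.282
z_β = 0.32 · 11.269 - 1.282
z_β = 2.325

Power = Φ(z_β) = Φ(2.325) ≈ 0.990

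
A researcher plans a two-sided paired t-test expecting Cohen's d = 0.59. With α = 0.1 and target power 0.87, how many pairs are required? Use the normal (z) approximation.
n = 23 pairs

Sample size formula (paired t-test, normal approximation):
n = ((z_{α/2} + z_β) / d)²

z_{α/2} = 1.645 (for α = 0.1, two-sided)
z_β = 1.126 (for power = 0.87)
d = 0.59

n = ((1.645 + 1.126) / 0.59)²
n = (4.697)²
n ≈ 22.06
Round up to the next whole number: n = 23 pairs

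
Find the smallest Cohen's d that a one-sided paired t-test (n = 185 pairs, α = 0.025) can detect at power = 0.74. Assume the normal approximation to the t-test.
d ≈ 0.19

Minimum detectable effect (paired t-test, normal approximation):
d = (z_α + z_β) / √n
d = (1.960 + 0.643) / √185
d = 2.603 / 13.601
d ≈ 0.19

By Cohen's convention (0.2 small / 0.5 medium / 0.8 large): very small effect.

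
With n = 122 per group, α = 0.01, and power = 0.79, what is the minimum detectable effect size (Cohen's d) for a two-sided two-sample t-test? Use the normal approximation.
d ≈ 0.43

Minimum detectable effect (two-sample t-test, normal approximation):
d = (z_{α/2} + z_β) / √(n/2)
d = (2.576 + 0.806) / √(122/2)
d = 3.382 / 7.810
d ≈ 0.43

By Cohen's convention (0.2 small / 0.5 medium / 0.8 large): small effect.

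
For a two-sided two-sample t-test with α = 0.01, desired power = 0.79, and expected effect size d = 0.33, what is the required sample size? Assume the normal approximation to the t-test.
n = 211 per group

Sample size formula (two-sample t-test, normal approximation):
n = 2 · ((z_{α/2} + z_β) / d)²

z_{α/2} = 2.576 (for α = 0.01, two-sided)
z_β = 0.806 (for power = 0.79)
d = 0.33

n = 2 · ((2.576 + 0.806) / 0.33)²
n = 2 · (10.248)²
n ≈ 210.04
Round up to the next whole number: n = 211 per group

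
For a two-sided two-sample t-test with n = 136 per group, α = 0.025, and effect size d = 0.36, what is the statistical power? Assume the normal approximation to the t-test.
Power ≈ 0.77

Power calculation (two-sample t-test, normal approximation):
z_β = d · √(n/2) - z_{α/2}
z_β = 0.36 · √(136/2) - 2.241
z_β = 0.36 · 8.246 - 2.241
z_β = 0.727

Power = Φ(z_β) = Φ(0.727) ≈ 0.766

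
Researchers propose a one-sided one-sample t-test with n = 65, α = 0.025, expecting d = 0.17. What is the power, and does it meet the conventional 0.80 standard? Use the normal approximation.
Power ≈ 0.28; the study is underpowered (power < 0.80)

Power calculation (one-sample t-test, normal approximation):
z_β = d · √n - z_α
z_β = 0.17 · √65 - 1.960
z_β = 0.17 · 8.062 - 1.960
z_β = -0.589

Power = Φ(z_β) = Φ(-0.589) ≈ 0.278

Effect size d = 0.17 is very small by Cohen's convention (0.2/0.5/0.8).

Threshold: power ≥ 0.80 is conventionally adequate.
Power ≈ 0.28 → the study is underpowered (power < 0.80).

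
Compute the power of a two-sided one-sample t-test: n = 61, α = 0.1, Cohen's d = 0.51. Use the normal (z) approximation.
Power ≈ 0.99

Power calculation (one-sample t-test, normal approximation):
z_β = d · √n - z_{α/2}
z_β = 0.51 · √61 - 1.645
z_β = 0.51 · 7.810 - 1.645
z_β = 2.338

Power = Φ(z_β) = Φ(2.338) ≈ 0.990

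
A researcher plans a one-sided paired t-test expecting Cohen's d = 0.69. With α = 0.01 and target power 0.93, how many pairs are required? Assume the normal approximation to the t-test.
n = 31 pairs

Sample size formula (paired t-test, normal approximation):
n = ((z_α + z_β) / d)²

z_α = 2.326 (for α = 0.01, one-sided)
z_β = 1.476 (for power = 0.93)
d = 0.69

n = ((2.326 + 1.476) / 0.69)²
n = (5.510)²
n ≈ 30.36
Round up to the next whole number: n = 31 pairs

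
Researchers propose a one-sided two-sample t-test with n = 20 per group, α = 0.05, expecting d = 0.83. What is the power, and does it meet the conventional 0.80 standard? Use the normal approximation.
Power ≈ 0.84; the study is adequately powered (power ≥ 0.80)

Power calculation (two-sample t-test, normal approximation):
z_β = d · √(n/2) - z_α
z_β = 0.83 · √(20/2) - 1.645
z_β = 0.83 · 3.162 - 1.645
z_β = 0.980

Power = Φ(z_β) = Φ(0.980) ≈ 0.836

Effect size d = 0.83 is large by Cohen's convention (0.2/0.5/0.8).

Threshold: power ≥ 0.80 is conventionally adequate.
Power ≈ 0.84 → the study is adequately powered (power ≥ 0.80).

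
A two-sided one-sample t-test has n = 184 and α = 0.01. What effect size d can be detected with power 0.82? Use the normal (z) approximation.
d ≈ 0.26

Minimum detectable effect (one-sample t-test, normal approximation):
d = (z_{α/2} + z_β) / √n
d = (2.576 + 0.915) / √184
d = 3.491 / 13.565
d ≈ 0.26

By Cohen's convention (0.2 small / 0.5 medium / 0.8 large): small effect.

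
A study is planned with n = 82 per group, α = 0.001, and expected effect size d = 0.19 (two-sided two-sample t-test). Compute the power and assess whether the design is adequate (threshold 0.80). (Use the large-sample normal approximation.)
Power ≈ 0.02; the study is underpowered (power < 0.80)

Power calculation (two-sample t-test, normal approximation):
z_β = d · √(n/2) - z_{α/2}
z_β = 0.19 · √(82/2) - 3.291
z_β = 0.19 · 6.403 - 3.291
z_β = -2.074

Power = Φ(z_β) = Φ(-2.074) ≈ 0.019

Effect size d = 0.19 is very small by Cohen's convention (0.2/0.5/0.8).

Threshold: power ≥ 0.80 is conventionally adequate.
Power ≈ 0.02 → the study is underpowered (power < 0.80).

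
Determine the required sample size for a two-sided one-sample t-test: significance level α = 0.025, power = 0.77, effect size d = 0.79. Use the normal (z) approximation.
n = 15

Sample size formula (one-sample t-test, normal approximation):
n = ((z_{α/2} + z_β) / d)²

z_{α/2} = 2.241 (for α = 0.025, two-sided)
z_β = 0.739 (for power = 0.77)
d = 0.79

n = ((2.241 + 0.739) / 0.79)²
n = (3.772)²
n ≈ 14.23
Round up to the next whole number: n = 15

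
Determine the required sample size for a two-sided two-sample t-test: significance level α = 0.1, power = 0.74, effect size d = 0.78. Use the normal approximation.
n = 18 per group

Sample size formula (two-sample t-test, normal approximation):
n = 2 · ((z_{α/2} + z_β) / d)²

z_{α/2} = 1.645 (for α = 0.1, two-sided)
z_β = 0.643 (for power = 0.74)
d = 0.78

n = 2 · ((1.645 + 0.643) / 0.78)²
n = 2 · (2.933)²
n ≈ 17.20
Round up to the next whole number: n = 18 per group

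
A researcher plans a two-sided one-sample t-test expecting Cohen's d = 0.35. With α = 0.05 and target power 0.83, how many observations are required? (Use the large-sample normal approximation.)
n = 70

Sample size formula (one-sample t-test, normal approximation):
n = ((z_{α/2} + z_β) / d)²

z_{α/2} = 1.960 (for α = 0.05, two-sided)
z_β = 0.954 (for power = 0.83)
d = 0.35

n = ((1.960 + 0.954) / 0.35)²
n = (8.326)²
n ≈ 69.32
Round up to the next whole number: n = 70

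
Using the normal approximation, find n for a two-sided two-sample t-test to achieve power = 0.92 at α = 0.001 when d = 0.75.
n = 79 per group

Sample size formula (two-sample t-test, normal approximation):
n = 2 · ((z_{α/2} + z_β) / d)²

z_{α/2} = 3.291 (for α = 0.001, two-sided)
z_β = 1.405 (for power = 0.92)
d = 0.75

n = 2 · ((3.291 + 1.405) / 0.75)²
n = 2 · (6.261)²
n ≈ 78.40
Round up to the next whole number: n = 79 per group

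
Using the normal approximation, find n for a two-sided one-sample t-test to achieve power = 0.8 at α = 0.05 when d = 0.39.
n = 52

Sample size formula (one-sample t-test, normal approximation):
n = ((z_{α/2} + z_β) / d)²

z_{α/2} = 1.960 (for α = 0.05, two-sided)
z_β = 0.842 (for power = 0.8)
d = 0.39

n = ((1.960 + 0.842) / 0.39)²
n = (7.185)²
n ≈ 51.62
Round up to the next whole number: n = 52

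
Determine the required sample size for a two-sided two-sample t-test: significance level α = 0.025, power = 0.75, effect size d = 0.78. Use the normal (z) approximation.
n = 28 per group

Sample size formula (two-sample t-test, normal approximation):
n = 2 · ((z_{α/2} + z_β) / d)²

z_{α/2} = 2.241 (for α = 0.025, two-sided)
z_β = 0.674 (for power = 0.75)
d = 0.78

n = 2 · ((2.241 + 0.674) / 0.78)²
n = 2 · (3.737)²
n ≈ 27.93
Round up to the next whole number: n = 28 per group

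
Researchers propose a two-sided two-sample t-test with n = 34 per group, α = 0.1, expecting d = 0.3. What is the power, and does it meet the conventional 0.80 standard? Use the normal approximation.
Power ≈ 0.34; the study is underpowered (power < 0.80)

Power calculation (two-sample t-test, normal approximation):
z_β = d · √(n/2) - z_{α/2}
z_β = 0.3 · √(34/2) - 1.645
z_β = 0.3 · 4.123 - 1.645
z_β = -0.408

Power = Φ(z_β) = Φ(-0.408) ≈ 0.342

Effect size d = 0.3 is small by Cohen's convention (0.2/0.5/0.8).

Threshold: power ≥ 0.80 is conventionally adequate.
Power ≈ 0.34 → the study is underpowered (power < 0.80).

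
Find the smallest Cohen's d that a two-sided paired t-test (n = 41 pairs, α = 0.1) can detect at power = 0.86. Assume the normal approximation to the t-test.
d ≈ 0.43

Minimum detectable effect (paired t-test, normal approximation):
d = (z_{α/2} + z_β) / √n
d = (1.645 + 1.080) / √41
d = 2.725 / 6.403
d ≈ 0.43

By Cohen's convention (0.2 small / 0.5 medium / 0.8 large): small effect.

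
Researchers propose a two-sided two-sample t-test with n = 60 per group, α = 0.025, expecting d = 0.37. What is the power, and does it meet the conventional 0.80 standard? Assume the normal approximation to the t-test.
Power ≈ 0.41; the study is underpowered (power < 0.80)

Power calculation (two-sample t-test, normal approximation):
z_β = d · √(n/2) - z_{α/2}
z_β = 0.37 · √(60/2) - 2.241
z_β = 0.37 · 5.477 - 2.241
z_β = -0.215

Power = Φ(z_β) = Φ(-0.215) ≈ 0.415

Effect size d = 0.37 is small by Cohen's convention (0.2/0.5/0.8).

Threshold: power ≥ 0.80 is conventionally adequate.
Power ≈ 0.41 → the study is underpowered (power < 0.80).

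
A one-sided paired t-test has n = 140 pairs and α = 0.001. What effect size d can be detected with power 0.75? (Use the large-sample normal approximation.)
d ≈ 0.32

Minimum detectable effect (paired t-test, normal approximation):
d = (z_α + z_β) / √n
d = (3.090 + 0.674) / √140
d = 3.765 / 11.832
d ≈ 0.32

By Cohen's convention (0.2 small / 0.5 medium / 0.8 large): small effect.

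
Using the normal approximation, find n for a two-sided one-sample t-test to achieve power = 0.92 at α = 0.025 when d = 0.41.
n = 80

Sample size formula (one-sample t-test, normal approximation):
n = ((z_{α/2} + z_β) / d)²

z_{α/2} = 2.241 (for α = 0.025, two-sided)
z_β = 1.405 (for power = 0.92)
d = 0.41

n = ((2.241 + 1.405) / 0.41)²
n = (8.893)²
n ≈ 79.09
Round up to the next whole number: n = 80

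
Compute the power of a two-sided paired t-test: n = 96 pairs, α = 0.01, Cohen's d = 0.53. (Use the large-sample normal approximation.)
Power ≈ 1.00

Power calculation (paired t-test, normal approximation):
z_β = d · √n - z_{α/2}
z_β = 0.53 · √96 - 2.576
z_β = 0.53 · 9.798 - 2.576
z_β = 2.617

Power = Φ(z_β) = Φ(2.617) ≈ 0.996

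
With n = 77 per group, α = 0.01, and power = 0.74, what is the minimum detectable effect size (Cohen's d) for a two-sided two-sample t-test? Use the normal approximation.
d ≈ 0.52

Minimum detectable effect (two-sample t-test, normal approximation):
d = (z_{α/2} + z_β) / √(n/2)
d = (2.576 + 0.643) / √(77/2)
d = 3.219 / 6.205
d ≈ 0.52

By Cohen's convention (0.2 small / 0.5 medium / 0.8 large): medium effect.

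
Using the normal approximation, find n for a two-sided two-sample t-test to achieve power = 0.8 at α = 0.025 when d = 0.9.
n = 24 per group

Sample size formula (two-sample t-test, normal approximation):
n = 2 · ((z_{α/2} + z_β) / d)²

z_{α/2} = 2.241 (for α = 0.025, two-sided)
z_β = 0.842 (for power = 0.8)
d = 0.9

n = 2 · ((2.241 + 0.842) / 0.9)²
n = 2 · (3.426)²
n ≈ 23.47
Round up to the next whole number: n = 24 per group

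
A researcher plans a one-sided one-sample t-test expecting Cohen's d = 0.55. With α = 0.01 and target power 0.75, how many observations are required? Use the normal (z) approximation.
n = 30

Sample size formula (one-sample t-test, normal approximation):
n = ((z_α + z_β) / d)²

z_α = 2.326 (for α = 0.01, one-sided)
z_β = 0.674 (for power = 0.75)
d = 0.55

n = ((2.326 + 0.674) / 0.55)²
n = (5.455)²
n ≈ 29.76
Round up to the next whole number: n = 30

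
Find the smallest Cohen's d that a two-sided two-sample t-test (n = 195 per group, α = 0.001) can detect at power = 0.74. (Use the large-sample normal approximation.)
d ≈ 0.40

Minimum detectable effect (two-sample t-test, normal approximation):
d = (z_{α/2} + z_β) / √(n/2)
d = (3.291 + 0.643) / √(195/2)
d = 3.934 / 9.874
d ≈ 0.40

By Cohen's convention (0.2 small / 0.5 medium / 0.8 large): small effect.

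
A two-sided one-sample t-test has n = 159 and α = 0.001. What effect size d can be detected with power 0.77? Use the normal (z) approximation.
d ≈ 0.32

Minimum detectable effect (one-sample t-test, normal approximation):
d = (z_{α/2} + z_β) / √n
d = (3.291 + 0.739) / √159
d = 4.029 / 12.610
d ≈ 0.32

By Cohen's convention (0.2 small / 0.5 medium / 0.8 large): small effect.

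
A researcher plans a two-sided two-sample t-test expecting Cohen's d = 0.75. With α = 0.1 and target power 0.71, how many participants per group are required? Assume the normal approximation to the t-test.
n = 18 per group

Sample size formula (two-sample t-test, normal approximation):
n = 2 · ((z_{α/2} + z_β) / d)²

z_{α/2} = 1.645 (for α = 0.1, two-sided)
z_β = 0.553 (for power = 0.71)
d = 0.75

n = 2 · ((1.645 + 0.553) / 0.75)²
n = 2 · (2.931)²
n ≈ 17.18
Round up to the next whole number: n = 18 per group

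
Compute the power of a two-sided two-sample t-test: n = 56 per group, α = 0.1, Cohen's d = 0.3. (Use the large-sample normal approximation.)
Power ≈ 0.48

Power calculation (two-sample t-test, normal approximation):
z_β = d · √(n/2) - z_{α/2}
z_β = 0.3 · √(56/2) - 1.645
z_β = 0.3 · 5.292 - 1.645
z_β = -0.057

Power = Φ(z_β) = Φ(-0.057) ≈ 0.477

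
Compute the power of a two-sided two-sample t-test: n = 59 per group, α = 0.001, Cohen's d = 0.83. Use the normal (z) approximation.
Power ≈ 0.89

Power calculation (two-sample t-test, normal approximation):
z_β = d · √(n/2) - z_{α/2}
z_β = 0.83 · √(59/2) - 3.291
z_β = 0.83 · 5.431 - 3.291
z_β = 1.218

Power = Φ(z_β) = Φ(1.218) ≈ 0.888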